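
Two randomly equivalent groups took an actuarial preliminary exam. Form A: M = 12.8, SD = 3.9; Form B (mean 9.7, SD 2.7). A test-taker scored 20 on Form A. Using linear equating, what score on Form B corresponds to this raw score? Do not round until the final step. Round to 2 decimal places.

14.68

Linear equating: y = (SD_Y/SD_X)(x − M_X) + M_Y
y = (2.7/3.9)(20 − 12.8) + 9.7
y = 0.692308 × 7.2 + 9.7 = 4.9846 + 9.7 = 14.68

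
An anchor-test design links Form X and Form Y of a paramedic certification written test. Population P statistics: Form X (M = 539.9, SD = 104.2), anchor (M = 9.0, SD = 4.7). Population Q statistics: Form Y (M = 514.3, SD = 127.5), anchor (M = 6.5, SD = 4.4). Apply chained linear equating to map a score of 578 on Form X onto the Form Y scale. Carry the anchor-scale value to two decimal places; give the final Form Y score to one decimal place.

636.6

Form X → anchor (Population P): v = (4.7/104.2)(578 − 539.9) + 9.0 = 10.72
anchor → Form Y (Population Q): y = (127.5/4.4)(10.72 − 6.5) + 514.3 = 636.6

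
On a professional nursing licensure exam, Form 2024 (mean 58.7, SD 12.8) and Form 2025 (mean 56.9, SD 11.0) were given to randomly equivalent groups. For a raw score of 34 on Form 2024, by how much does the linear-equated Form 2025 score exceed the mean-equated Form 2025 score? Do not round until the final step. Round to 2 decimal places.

Mean-equated: 34 + (56.9 − 58.7) = 32.20
Linear-equated: (11.0/12.8)(34 − 58.7) + 56.9 = 35.673
Difference = 35.673 − 32.20 = 3.47

3.47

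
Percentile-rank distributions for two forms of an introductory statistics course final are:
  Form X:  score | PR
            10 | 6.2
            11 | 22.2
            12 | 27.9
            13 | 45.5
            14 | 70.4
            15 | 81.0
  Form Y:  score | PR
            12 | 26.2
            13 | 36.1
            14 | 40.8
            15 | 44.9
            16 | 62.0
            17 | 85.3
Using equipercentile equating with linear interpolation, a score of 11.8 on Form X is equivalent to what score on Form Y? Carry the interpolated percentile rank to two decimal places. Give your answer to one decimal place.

PR of 11.8 on Form X: 22.2 + (11.8 − 11)/(12 − 11) × (27.9 − 22.2) = 26.76
On Form Y, PR 26.76 falls between score 12 (PR 26.2) and 13 (PR 36.1).
Interpolate: 12 + (26.76 − 26.2)/(36.1 − 26.2) × (13 − 12) = 12.1

12.1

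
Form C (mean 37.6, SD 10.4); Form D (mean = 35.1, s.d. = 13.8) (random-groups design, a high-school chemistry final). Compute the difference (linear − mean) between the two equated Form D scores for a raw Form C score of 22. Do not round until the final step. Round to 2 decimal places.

-5.10

Mean-equated: 22 + (35.1 − 37.6) = 19.50
Linear-equated: (13.8/10.4)(22 − 37.6) + 35.1 = 14.400
Difference = 14.400 − 19.50 = -5.10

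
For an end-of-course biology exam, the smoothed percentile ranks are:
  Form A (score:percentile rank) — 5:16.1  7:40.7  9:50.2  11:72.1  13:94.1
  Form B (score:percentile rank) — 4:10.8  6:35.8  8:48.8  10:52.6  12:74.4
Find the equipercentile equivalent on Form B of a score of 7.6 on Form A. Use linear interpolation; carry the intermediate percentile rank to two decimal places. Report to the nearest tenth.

PR of 7.6 on Form A: 40.7 + (7.6 − 7)/(9 − 7) × (50.2 − 40.7) = 43.55
On Form B, PR 43.55 falls between score 6 (PR 35.8) and 8 (PR 48.8).
Interpolate: 6 + (43.55 − 35.8)/(48.8 − 35.8) × (8 − 6) = 7.2

7.2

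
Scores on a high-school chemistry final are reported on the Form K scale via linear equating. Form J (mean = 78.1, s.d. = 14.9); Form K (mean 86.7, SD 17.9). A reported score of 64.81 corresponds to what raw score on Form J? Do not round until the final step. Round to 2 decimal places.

Invert y = (SD_Y/SD_X)(x − M_X) + M_Y:
x = (SD_X/SD_Y)(y − M_Y) + M_X = (14.9/17.9)(64.81 − 86.7) + 78.1
x = 0.832402 × -21.890 + 78.1 = 59.88

59.88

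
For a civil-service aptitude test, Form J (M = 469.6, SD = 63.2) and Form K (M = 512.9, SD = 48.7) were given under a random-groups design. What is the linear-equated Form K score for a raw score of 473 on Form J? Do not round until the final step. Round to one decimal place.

515.5

Linear equating: y = (SD_Y/SD_X)(x − M_X) + M_Y
y = (48.7/63.2)(473 − 469.6) + 512.9
y = 0.770570 × 3.4 + 512.9 = 2.6199 + 512.9 = 515.5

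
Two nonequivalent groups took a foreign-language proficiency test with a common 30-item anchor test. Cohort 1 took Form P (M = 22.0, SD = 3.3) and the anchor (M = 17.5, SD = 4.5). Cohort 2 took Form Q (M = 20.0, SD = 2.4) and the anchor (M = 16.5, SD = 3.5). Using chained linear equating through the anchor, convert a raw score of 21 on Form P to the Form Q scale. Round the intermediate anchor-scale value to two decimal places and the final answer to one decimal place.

19.8

Form P → anchor (Cohort 1): v = (4.5/3.3)(21 − 22.0) + 17.5 = 16.14
anchor → Form Q (Cohort 2): y = (2.4/3.5)(16.14 − 16.5) + 20.0 = 19.8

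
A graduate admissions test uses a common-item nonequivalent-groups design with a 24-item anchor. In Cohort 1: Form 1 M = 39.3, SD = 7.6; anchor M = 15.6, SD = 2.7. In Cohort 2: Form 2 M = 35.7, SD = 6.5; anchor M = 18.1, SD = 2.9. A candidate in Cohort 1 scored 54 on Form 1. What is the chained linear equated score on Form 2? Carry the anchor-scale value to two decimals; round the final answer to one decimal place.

Form 1 → anchor (Cohort 1): v = (2.7/7.6)(54 − 39.3) + 15.6 = 20.82
anchor → Form 2 (Cohort 2): y = (6.5/2.9)(20.82 − 18.1) + 35.7 = 41.8

41.8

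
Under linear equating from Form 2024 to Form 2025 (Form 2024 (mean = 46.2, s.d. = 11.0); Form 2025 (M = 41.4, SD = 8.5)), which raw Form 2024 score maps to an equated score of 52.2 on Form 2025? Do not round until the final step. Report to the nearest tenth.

Invert y = (SD_Y/SD_X)(x − M_X) + M_Y:
x = (SD_X/SD_Y)(y − M_Y) + M_X = (11.0/8.5)(52.2 − 41.4) + 46.2
x = 1.294118 × 10.800 + 46.2 = 60.2

60.2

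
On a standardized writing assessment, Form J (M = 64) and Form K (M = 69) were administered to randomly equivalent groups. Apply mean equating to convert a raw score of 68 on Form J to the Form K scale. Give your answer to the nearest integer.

Mean equating: y = x + (M_Y − M_X) = 68 + (69 − 64) = 73

73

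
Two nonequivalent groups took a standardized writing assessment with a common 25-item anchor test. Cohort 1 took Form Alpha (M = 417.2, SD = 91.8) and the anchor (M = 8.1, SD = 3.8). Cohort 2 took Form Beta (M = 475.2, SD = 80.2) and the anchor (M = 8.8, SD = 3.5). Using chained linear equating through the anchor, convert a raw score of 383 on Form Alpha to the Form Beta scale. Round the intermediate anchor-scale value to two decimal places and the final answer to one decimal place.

426.6

Form Alpha → anchor (Cohort 1): v = (3.8/91.8)(383 − 417.2) + 8.1 = 6.68
anchor → Form Beta (Cohort 2): y = (80.2/3.5)(6.68 − 8.8) + 475.2 = 426.6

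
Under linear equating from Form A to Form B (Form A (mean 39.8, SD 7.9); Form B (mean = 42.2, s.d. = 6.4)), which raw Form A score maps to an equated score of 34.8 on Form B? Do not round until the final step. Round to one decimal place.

30.7

Invert y = (SD_Y/SD_X)(x − M_X) + M_Y:
x = (SD_X/SD_Y)(y − M_Y) + M_X = (7.9/6.4)(34.8 − 42.2) + 39.8
x = 1.234375 × -7.400 + 39.8 = 30.7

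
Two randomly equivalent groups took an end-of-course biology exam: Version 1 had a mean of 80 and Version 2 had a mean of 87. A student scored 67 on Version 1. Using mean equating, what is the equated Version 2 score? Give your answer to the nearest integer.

Mean equating: y = x + (M_Y − M_X) = 67 + (87 − 80) = 74

74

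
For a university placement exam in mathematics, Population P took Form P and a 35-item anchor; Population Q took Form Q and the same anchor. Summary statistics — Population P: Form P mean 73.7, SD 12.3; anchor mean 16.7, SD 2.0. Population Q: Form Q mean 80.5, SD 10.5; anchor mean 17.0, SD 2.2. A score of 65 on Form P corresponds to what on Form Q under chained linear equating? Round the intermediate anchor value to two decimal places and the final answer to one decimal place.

72.3

Form P → anchor (Population P): v = (2.0/12.3)(65 − 73.7) + 16.7 = 15.29
anchor → Form Q (Population Q): y = (10.5/2.2)(15.29 − 17.0) + 80.5 = 72.3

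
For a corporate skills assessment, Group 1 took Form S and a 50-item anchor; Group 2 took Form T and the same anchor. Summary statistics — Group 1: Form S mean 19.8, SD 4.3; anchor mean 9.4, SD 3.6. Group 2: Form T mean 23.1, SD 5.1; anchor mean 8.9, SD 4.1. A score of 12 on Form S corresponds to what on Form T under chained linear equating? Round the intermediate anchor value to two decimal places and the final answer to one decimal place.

Form S → anchor (Group 1): v = (3.6/4.3)(12 − 19.8) + 9.4 = 2.87
anchor → Form T (Group 2): y = (5.1/4.1)(2.87 − 8.9) + 23.1 = 15.6

15.6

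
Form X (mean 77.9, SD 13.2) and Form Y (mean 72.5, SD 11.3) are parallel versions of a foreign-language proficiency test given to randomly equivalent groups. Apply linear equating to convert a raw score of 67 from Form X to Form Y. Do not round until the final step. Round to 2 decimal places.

Linear equating: y = (SD_Y/SD_X)(x − M_X) + M_Y
y = (11.3/13.2)(67 − 77.9) + 72.5
y = 0.856061 × -10.9 + 72.5 = -9.3311 + 72.5 = 63.17

63.17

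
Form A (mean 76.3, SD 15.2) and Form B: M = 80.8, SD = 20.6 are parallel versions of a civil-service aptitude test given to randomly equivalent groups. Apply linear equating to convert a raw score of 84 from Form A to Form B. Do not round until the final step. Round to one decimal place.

91.2

Linear equating: y = (SD_Y/SD_X)(x − M_X) + M_Y
y = (20.6/15.2)(84 − 76.3) + 80.8
y = 1.355263 × 7.7 + 80.8 = 10.4355 + 80.8 = 91.2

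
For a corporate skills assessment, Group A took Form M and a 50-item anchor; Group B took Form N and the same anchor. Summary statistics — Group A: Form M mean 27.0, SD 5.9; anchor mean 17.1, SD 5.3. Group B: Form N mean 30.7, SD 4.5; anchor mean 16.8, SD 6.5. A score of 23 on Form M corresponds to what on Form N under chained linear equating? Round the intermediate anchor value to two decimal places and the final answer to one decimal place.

Form M → anchor (Group A): v = (5.3/5.9)(23 − 27.0) + 17.1 = 13.51
anchor → Form N (Group B): y = (4.5/6.5)(13.51 − 16.8) + 30.7 = 28.4

28.4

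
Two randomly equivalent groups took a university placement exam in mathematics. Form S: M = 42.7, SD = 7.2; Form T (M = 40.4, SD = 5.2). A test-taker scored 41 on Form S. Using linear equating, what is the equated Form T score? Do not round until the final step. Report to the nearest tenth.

Linear equating: y = (SD_Y/SD_X)(x − M_X) + M_Y
y = (5.2/7.2)(41 − 42.7) + 40.4
y = 0.722222 × -1.7 + 40.4 = -1.2278 + 40.4 = 39.2

39.2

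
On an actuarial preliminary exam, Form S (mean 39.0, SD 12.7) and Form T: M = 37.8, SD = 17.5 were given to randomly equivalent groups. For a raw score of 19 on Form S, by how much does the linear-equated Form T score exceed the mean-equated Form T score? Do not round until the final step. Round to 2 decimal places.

-7.56

Mean-equated: 19 + (37.8 − 39.0) = 17.80
Linear-equated: (17.5/12.7)(19 − 39.0) + 37.8 = 10.241
Difference = 10.241 − 17.80 = -7.56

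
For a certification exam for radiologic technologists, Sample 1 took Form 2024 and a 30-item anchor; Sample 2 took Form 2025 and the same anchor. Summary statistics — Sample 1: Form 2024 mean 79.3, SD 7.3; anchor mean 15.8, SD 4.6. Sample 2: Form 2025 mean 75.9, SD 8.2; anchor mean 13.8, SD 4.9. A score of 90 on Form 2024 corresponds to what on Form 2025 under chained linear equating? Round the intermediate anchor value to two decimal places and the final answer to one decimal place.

Form 2024 → anchor (Sample 1): v = (4.6/7.3)(90 − 79.3) + 15.8 = 22.54
anchor → Form 2025 (Sample 2): y = (8.2/4.9)(22.54 − 13.8) + 75.9 = 90.5

90.5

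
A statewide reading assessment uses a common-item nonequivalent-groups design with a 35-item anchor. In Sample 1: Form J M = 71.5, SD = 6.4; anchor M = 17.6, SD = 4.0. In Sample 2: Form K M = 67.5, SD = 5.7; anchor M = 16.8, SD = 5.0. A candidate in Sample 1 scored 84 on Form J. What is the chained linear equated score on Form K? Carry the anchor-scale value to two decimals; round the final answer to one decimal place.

77.3

Form J → anchor (Sample 1): v = (4.0/6.4)(84 − 71.5) + 17.6 = 25.41
anchor → Form K (Sample 2): y = (5.7/5.0)(25.41 − 16.8) + 67.5 = 77.3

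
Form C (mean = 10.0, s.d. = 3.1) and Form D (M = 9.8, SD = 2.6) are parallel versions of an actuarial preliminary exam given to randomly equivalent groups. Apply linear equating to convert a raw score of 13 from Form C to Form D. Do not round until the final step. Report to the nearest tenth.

Linear equating: y = (SD_Y/SD_X)(x − M_X) + M_Y
y = (2.6/3.1)(13 − 10.0) + 9.8
y = 0.838710 × 3.0 + 9.8 = 2.5161 + 9.8 = 12.3

12.3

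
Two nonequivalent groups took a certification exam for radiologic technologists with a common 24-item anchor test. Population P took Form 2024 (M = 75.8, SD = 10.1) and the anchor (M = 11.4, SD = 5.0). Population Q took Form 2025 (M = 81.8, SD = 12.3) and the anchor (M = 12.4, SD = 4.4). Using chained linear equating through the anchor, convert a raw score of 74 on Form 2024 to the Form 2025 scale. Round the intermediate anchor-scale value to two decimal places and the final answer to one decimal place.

76.5

Form 2024 → anchor (Population P): v = (5.0/10.1)(74 − 75.8) + 11.4 = 10.51
anchor → Form 2025 (Population Q): y = (12.3/4.4)(10.51 − 12.4) + 81.8 = 76.5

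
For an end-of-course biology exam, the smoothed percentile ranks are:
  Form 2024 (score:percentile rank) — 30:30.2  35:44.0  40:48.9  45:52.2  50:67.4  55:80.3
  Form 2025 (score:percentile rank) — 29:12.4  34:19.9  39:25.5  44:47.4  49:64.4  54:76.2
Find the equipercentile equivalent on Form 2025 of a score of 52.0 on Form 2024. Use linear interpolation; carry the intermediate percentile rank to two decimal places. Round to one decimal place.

52.5

PR of 52.0 on Form 2024: 67.4 + (52.0 − 50)/(55 − 50) × (80.3 − 67.4) = 72.56
On Form 2025, PR 72.56 falls between score 49 (PR 64.4) and 54 (PR 76.2).
Interpolate: 49 + (72.56 − 64.4)/(76.2 − 64.4) × (54 − 49) = 52.5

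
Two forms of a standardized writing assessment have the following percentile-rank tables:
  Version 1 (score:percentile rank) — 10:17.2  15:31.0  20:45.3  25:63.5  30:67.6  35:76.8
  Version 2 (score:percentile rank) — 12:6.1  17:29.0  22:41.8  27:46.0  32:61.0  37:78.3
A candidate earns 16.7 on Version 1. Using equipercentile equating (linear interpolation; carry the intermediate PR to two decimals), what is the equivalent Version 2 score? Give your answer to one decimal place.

19.7

PR of 16.7 on Version 1: 31.0 + (16.7 − 15)/(20 − 15) × (45.3 − 31.0) = 35.86
On Version 2, PR 35.86 falls between score 17 (PR 29.0) and 22 (PR 41.8).
Interpolate: 17 + (35.86 − 29.0)/(41.8 − 29.0) × (22 − 17) = 19.7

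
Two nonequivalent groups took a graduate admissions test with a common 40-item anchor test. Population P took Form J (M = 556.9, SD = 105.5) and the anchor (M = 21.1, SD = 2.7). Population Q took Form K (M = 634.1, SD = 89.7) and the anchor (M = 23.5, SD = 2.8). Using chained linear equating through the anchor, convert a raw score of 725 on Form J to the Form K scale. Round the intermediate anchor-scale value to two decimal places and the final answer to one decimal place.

Form J → anchor (Population P): v = (2.7/105.5)(725 − 556.9) + 21.1 = 25.40
anchor → Form K (Population Q): y = (89.7/2.8)(25.40 − 23.5) + 634.1 = 695.0

695.0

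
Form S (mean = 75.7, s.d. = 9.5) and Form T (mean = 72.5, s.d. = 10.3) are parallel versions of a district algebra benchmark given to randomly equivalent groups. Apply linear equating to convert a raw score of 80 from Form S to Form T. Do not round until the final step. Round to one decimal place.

Linear equating: y = (SD_Y/SD_X)(x − M_X) + M_Y
y = (10.3/9.5)(80 − 75.7) + 72.5
y = 1.084211 × 4.3 + 72.5 = 4.6621 + 72.5 = 77.2

77.2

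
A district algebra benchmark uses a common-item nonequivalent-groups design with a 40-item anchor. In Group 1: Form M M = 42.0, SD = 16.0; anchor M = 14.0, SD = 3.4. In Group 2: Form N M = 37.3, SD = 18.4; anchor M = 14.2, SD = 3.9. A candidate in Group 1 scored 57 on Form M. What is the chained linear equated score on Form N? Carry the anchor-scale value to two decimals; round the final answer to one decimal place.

Form M → anchor (Group 1): v = (3.4/16.0)(57 − 42.0) + 14.0 = 17.19
anchor → Form N (Group 2): y = (18.4/3.9)(17.19 − 14.2) + 37.3 = 51.4

51.4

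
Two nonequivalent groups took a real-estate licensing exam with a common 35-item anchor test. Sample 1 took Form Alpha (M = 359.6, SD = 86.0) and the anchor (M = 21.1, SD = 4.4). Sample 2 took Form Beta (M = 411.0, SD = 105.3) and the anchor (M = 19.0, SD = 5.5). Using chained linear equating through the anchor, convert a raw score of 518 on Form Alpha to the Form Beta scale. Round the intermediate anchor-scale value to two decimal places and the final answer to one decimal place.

606.3

Form Alpha → anchor (Sample 1): v = (4.4/86.0)(518 − 359.6) + 21.1 = 29.20
anchor → Form Beta (Sample 2): y = (105.3/5.5)(29.20 − 19.0) + 411.0 = 606.3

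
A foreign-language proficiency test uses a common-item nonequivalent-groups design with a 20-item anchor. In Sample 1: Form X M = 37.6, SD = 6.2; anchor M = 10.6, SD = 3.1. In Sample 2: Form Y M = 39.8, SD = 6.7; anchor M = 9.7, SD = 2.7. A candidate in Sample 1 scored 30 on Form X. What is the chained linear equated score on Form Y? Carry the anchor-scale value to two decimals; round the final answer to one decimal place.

Form X → anchor (Sample 1): v = (3.1/6.2)(30 − 37.6) + 10.6 = 6.80
anchor → Form Y (Sample 2): y = (6.7/2.7)(6.80 − 9.7) + 39.8 = 32.6

32.6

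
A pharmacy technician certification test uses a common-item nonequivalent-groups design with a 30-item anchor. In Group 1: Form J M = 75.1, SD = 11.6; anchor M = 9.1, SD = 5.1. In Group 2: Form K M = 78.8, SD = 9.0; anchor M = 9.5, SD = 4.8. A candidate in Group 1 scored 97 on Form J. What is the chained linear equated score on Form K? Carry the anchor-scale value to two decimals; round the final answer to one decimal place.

Form J → anchor (Group 1): v = (5.1/11.6)(97 − 75.1) + 9.1 = 18.73
anchor → Form K (Group 2): y = (9.0/4.8)(18.73 − 9.5) + 78.8 = 96.1

96.1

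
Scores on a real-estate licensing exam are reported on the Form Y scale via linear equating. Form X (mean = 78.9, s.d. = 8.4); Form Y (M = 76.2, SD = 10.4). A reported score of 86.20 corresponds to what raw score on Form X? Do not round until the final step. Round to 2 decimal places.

86.98

Invert y = (SD_Y/SD_X)(x − M_X) + M_Y:
x = (SD_X/SD_Y)(y − M_Y) + M_X = (8.4/10.4)(86.20 − 76.2) + 78.9
x = 0.807692 × 10.000 + 78.9 = 86.98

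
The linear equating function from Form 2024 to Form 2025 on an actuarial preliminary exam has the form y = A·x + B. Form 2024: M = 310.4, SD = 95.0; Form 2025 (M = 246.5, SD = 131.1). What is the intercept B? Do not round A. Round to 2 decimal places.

A = SD_Y / SD_X = 131.1 / 95.0 = 1.380000
B = M_Y − A·M_X = 246.5 − 1.380000 × 310.4 = -181.85

-181.85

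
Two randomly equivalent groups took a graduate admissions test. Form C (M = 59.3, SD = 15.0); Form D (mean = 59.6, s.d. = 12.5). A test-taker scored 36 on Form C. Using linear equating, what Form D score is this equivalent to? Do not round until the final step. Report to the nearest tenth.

Linear equating: y = (SD_Y/SD_X)(x − M_X) + M_Y
y = (12.5/15.0)(36 − 59.3) + 59.6
y = 0.833333 × -23.3 + 59.6 = -19.4167 + 59.6 = 40.2

40.2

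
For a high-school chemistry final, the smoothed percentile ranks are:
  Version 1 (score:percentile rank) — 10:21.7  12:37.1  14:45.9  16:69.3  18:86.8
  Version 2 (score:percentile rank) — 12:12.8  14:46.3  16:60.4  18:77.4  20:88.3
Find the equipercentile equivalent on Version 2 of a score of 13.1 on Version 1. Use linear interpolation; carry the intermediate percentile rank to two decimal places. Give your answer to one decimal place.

13.7

PR of 13.1 on Version 1: 37.1 + (13.1 − 12)/(14 − 12) × (45.9 − 37.1) = 41.94
On Version 2, PR 41.94 falls between score 12 (PR 12.8) and 14 (PR 46.3).
Interpolate: 12 + (41.94 − 12.8)/(46.3 − 12.8) × (14 − 12) = 13.7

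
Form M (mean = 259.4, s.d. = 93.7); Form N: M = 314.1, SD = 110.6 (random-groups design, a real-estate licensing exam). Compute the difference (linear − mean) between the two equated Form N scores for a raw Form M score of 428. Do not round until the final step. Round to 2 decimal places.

Mean-equated: 428 + (314.1 − 259.4) = 482.70
Linear-equated: (110.6/93.7)(428 − 259.4) + 314.1 = 513.109
Difference = 513.109 − 482.70 = 30.41

30.41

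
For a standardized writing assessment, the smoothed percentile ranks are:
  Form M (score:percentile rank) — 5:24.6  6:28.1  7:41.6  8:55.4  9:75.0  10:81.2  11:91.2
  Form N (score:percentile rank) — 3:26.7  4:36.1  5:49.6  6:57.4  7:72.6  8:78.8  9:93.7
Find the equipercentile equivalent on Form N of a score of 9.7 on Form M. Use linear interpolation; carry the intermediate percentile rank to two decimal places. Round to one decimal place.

8.0

PR of 9.7 on Form M: 75.0 + (9.7 − 9)/(10 − 9) × (81.2 − 75.0) = 79.34
On Form N, PR 79.34 falls between score 8 (PR 78.8) and 9 (PR 93.7).
Interpolate: 8 + (79.34 − 78.8)/(93.7 − 78.8) × (9 − 8) = 8.0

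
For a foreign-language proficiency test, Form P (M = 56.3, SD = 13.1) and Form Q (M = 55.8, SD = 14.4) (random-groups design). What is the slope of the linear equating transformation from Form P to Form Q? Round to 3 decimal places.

1.099

A = SD_Y / SD_X = 14.4 / 13.1 = 1.099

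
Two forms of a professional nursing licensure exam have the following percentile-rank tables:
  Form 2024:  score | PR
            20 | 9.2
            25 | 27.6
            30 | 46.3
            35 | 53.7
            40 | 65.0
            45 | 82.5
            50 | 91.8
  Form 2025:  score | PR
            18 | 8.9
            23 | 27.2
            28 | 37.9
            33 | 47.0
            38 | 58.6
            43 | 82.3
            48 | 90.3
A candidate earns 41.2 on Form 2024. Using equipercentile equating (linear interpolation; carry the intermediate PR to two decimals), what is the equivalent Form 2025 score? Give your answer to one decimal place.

40.2

PR of 41.2 on Form 2024: 65.0 + (41.2 − 40)/(45 − 40) × (82.5 − 65.0) = 69.20
On Form 2025, PR 69.20 falls between score 38 (PR 58.6) and 43 (PR 82.3).
Interpolate: 38 + (69.20 − 58.6)/(82.3 − 58.6) × (43 − 38) = 40.2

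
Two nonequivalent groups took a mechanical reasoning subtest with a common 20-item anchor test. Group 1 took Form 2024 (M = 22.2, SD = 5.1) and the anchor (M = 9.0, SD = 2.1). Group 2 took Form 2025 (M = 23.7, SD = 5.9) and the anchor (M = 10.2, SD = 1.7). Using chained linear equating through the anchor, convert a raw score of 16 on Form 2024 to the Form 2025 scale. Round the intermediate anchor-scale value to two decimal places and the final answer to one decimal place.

10.7

Form 2024 → anchor (Group 1): v = (2.1/5.1)(16 − 22.2) + 9.0 = 6.45
anchor → Form 2025 (Group 2): y = (5.9/1.7)(6.45 − 10.2) + 23.7 = 10.7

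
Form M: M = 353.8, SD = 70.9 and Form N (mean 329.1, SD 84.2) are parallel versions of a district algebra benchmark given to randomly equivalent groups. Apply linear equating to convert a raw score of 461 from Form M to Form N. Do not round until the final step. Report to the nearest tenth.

456.4

Linear equating: y = (SD_Y/SD_X)(x − M_X) + M_Y
y = (84.2/70.9)(461 − 353.8) + 329.1
y = 1.187588 × 107.2 + 329.1 = 127.3094 + 329.1 = 456.4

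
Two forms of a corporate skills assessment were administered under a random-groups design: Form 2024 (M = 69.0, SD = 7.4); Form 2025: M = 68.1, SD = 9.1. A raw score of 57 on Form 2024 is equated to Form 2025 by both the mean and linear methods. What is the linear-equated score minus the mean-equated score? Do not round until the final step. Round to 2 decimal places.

Mean-equated: 57 + (68.1 − 69.0) = 56.10
Linear-equated: (9.1/7.4)(57 − 69.0) + 68.1 = 53.343
Difference = 53.343 − 56.10 = -2.76

-2.76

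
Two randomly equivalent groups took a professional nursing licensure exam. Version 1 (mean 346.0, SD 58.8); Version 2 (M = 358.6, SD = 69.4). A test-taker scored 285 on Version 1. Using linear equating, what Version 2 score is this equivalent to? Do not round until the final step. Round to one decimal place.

Linear equating: y = (SD_Y/SD_X)(x − M_X) + M_Y
y = (69.4/58.8)(285 − 346.0) + 358.6
y = 1.180272 × -61.0 + 358.6 = -71.9966 + 358.6 = 286.6

286.6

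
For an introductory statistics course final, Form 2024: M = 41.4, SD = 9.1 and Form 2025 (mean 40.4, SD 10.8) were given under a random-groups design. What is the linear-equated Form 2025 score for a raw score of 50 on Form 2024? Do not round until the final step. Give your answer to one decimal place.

50.6

Linear equating: y = (SD_Y/SD_X)(x − M_X) + M_Y
y = (10.8/9.1)(50 − 41.4) + 40.4
y = 1.186813 × 8.6 + 40.4 = 10.2066 + 40.4 = 50.6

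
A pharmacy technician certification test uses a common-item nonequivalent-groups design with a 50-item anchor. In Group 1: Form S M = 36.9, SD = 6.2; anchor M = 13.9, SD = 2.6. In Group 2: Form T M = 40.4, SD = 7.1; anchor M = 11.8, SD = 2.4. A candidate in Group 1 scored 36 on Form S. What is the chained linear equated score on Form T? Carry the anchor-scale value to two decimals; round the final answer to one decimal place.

45.5

Form S → anchor (Group 1): v = (2.6/6.2)(36 − 36.9) + 13.9 = 13.52
anchor → Form T (Group 2): y = (7.1/2.4)(13.52 − 11.8) + 40.4 = 45.5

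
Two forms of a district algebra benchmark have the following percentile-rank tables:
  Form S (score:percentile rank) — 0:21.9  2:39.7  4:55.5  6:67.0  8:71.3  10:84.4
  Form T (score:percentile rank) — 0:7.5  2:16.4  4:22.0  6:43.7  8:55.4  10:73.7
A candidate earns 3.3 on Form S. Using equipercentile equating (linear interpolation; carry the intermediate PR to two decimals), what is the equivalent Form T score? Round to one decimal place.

PR of 3.3 on Form S: 39.7 + (3.3 − 2)/(4 − 2) × (55.5 − 39.7) = 49.97
On Form T, PR 49.97 falls between score 6 (PR 43.7) and 8 (PR 55.4).
Interpolate: 6 + (49.97 − 43.7)/(55.4 − 43.7) × (8 − 6) = 7.1

7.1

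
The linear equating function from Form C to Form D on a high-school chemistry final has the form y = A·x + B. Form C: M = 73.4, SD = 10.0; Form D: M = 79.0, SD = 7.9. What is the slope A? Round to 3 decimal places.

0.790

A = SD_Y / SD_X = 7.9 / 10.0 = 0.790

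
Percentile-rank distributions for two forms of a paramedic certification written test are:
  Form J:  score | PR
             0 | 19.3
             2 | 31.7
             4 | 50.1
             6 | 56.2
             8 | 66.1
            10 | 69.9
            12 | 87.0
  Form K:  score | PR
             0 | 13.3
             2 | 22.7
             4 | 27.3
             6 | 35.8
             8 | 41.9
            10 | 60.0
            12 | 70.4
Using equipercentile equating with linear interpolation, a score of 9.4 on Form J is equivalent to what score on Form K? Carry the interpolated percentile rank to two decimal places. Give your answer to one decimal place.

11.7

PR of 9.4 on Form J: 66.1 + (9.4 − 8)/(10 − 8) × (69.9 − 66.1) = 68.76
On Form K, PR 68.76 falls between score 10 (PR 60.0) and 12 (PR 70.4).
Interpolate: 10 + (68.76 − 60.0)/(70.4 − 60.0) × (12 − 10) = 11.7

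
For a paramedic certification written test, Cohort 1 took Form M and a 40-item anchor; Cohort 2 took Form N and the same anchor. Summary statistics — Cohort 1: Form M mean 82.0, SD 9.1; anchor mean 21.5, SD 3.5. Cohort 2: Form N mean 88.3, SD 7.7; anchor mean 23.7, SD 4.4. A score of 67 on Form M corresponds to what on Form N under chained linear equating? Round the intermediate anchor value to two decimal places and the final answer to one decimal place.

74.4

Form M → anchor (Cohort 1): v = (3.5/9.1)(67 − 82.0) + 21.5 = 15.73
anchor → Form N (Cohort 2): y = (7.7/4.4)(15.73 − 23.7) + 88.3 = 74.4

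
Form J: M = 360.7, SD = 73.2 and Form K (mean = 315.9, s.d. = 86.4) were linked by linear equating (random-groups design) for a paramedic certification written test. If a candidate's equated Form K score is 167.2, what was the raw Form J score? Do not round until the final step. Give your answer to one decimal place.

234.7

Invert y = (SD_Y/SD_X)(x − M_X) + M_Y:
x = (SD_X/SD_Y)(y − M_Y) + M_X = (73.2/86.4)(167.2 − 315.9) + 360.7
x = 0.847222 × -148.700 + 360.7 = 234.7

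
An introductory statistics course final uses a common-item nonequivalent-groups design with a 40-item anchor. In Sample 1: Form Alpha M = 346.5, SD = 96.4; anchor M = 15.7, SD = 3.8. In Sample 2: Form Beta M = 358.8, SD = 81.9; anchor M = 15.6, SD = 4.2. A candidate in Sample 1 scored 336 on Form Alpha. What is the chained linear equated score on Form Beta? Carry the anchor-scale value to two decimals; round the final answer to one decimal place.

352.8

Form Alpha → anchor (Sample 1): v = (3.8/96.4)(336 − 346.5) + 15.7 = 15.29
anchor → Form Beta (Sample 2): y = (81.9/4.2)(15.29 − 15.6) + 358.8 = 352.8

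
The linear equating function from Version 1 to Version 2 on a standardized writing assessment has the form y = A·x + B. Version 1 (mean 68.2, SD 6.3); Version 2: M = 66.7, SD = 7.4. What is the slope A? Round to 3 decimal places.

1.175

A = SD_Y / SD_X = 7.4 / 6.3 = 1.175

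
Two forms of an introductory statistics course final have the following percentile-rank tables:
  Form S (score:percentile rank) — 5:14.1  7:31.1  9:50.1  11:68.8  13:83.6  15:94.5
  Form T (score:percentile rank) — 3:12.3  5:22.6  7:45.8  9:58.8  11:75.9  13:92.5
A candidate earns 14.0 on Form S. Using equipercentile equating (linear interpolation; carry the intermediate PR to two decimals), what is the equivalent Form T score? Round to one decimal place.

12.6

PR of 14.0 on Form S: 83.6 + (14.0 − 13)/(15 − 13) × (94.5 − 83.6) = 89.05
On Form T, PR 89.05 falls between score 11 (PR 75.9) and 13 (PR 92.5).
Interpolate: 11 + (89.05 − 75.9)/(92.5 − 75.9) × (13 − 11) = 12.6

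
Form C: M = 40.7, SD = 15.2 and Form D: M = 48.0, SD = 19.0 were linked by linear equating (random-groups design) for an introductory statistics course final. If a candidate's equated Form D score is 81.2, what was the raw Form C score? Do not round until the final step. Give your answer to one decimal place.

67.3

Invert y = (SD_Y/SD_X)(x − M_X) + M_Y:
x = (SD_X/SD_Y)(y − M_Y) + M_X = (15.2/19.0)(81.2 − 48.0) + 40.7
x = 0.800000 × 33.200 + 40.7 = 67.3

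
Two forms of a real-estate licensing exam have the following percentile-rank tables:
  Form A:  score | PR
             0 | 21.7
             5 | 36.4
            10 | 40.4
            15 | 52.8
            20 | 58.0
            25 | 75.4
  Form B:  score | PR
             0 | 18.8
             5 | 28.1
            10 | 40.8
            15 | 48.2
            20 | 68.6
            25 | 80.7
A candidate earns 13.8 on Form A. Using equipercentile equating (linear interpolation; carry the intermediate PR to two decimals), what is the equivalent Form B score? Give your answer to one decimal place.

PR of 13.8 on Form A: 40.4 + (13.8 − 10)/(15 − 10) × (52.8 − 40.4) = 49.82
On Form B, PR 49.82 falls between score 15 (PR 48.2) and 20 (PR 68.6).
Interpolate: 15 + (49.82 − 48.2)/(68.6 − 48.2) × (20 − 15) = 15.4

15.4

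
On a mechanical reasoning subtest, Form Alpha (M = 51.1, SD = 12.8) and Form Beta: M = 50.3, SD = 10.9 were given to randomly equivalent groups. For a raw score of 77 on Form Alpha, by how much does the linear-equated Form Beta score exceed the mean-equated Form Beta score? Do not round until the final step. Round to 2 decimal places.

-3.84

Mean-equated: 77 + (50.3 − 51.1) = 76.20
Linear-equated: (10.9/12.8)(77 − 51.1) + 50.3 = 72.355
Difference = 72.355 − 76.20 = -3.84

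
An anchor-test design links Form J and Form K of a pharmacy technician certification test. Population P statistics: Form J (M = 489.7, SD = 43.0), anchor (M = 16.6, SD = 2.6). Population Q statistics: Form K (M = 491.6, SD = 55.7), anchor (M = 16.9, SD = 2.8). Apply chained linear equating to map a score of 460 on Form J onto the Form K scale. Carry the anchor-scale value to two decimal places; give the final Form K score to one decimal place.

449.8

Form J → anchor (Population P): v = (2.6/43.0)(460 − 489.7) + 16.6 = 14.80
anchor → Form K (Population Q): y = (55.7/2.8)(14.80 − 16.9) + 491.6 = 449.8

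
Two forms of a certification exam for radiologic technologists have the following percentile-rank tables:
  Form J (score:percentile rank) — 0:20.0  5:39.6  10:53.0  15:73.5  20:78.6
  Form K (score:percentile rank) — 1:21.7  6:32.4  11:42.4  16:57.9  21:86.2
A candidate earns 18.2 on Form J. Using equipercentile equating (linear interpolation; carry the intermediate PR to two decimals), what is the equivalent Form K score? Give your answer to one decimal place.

PR of 18.2 on Form J: 73.5 + (18.2 − 15)/(20 − 15) × (78.6 − 73.5) = 76.76
On Form K, PR 76.76 falls between score 16 (PR 57.9) and 21 (PR 86.2).
Interpolate: 16 + (76.76 − 57.9)/(86.2 − 57.9) × (21 − 16) = 19.3

19.3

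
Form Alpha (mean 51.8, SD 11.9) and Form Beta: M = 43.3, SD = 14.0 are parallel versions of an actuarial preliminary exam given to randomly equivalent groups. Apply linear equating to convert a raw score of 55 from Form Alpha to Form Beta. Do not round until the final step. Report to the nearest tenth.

47.1

Linear equating: y = (SD_Y/SD_X)(x − M_X) + M_Y
y = (14.0/11.9)(55 − 51.8) + 43.3
y = 1.176471 × 3.2 + 43.3 = 3.7647 + 43.3 = 47.1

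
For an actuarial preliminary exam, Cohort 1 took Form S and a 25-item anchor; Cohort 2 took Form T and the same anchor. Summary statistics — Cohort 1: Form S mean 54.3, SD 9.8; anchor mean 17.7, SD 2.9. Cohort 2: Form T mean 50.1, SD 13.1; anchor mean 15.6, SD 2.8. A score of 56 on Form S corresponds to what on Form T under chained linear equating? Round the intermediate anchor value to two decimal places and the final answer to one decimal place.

62.3

Form S → anchor (Cohort 1): v = (2.9/9.8)(56 − 54.3) + 17.7 = 18.20
anchor → Form T (Cohort 2): y = (13.1/2.8)(18.20 − 15.6) + 50.1 = 62.3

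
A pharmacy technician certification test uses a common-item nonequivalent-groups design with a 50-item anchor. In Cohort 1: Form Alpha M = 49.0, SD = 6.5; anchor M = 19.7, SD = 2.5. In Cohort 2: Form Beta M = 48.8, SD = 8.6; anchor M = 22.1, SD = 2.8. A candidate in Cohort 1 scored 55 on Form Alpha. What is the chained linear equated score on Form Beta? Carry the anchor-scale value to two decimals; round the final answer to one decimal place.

Form Alpha → anchor (Cohort 1): v = (2.5/6.5)(55 − 49.0) + 19.7 = 22.01
anchor → Form Beta (Cohort 2): y = (8.6/2.8)(22.01 − 22.1) + 48.8 = 48.5

48.5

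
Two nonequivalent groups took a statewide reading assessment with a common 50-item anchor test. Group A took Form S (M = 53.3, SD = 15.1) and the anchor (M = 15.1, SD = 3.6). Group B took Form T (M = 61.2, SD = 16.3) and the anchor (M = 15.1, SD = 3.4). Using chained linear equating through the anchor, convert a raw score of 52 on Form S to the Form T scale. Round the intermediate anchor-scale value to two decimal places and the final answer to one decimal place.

59.7

Form S → anchor (Group A): v = (3.6/15.1)(52 − 53.3) + 15.1 = 14.79
anchor → Form T (Group B): y = (16.3/3.4)(14.79 − 15.1) + 61.2 = 59.7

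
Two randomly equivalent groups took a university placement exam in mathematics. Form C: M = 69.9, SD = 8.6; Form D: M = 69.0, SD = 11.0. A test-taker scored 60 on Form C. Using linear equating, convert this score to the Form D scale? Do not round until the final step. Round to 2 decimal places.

Linear equating: y = (SD_Y/SD_X)(x − M_X) + M_Y
y = (11.0/8.6)(60 − 69.9) + 69.0
y = 1.279070 × -9.9 + 69.0 = -12.6628 + 69.0 = 56.34

56.34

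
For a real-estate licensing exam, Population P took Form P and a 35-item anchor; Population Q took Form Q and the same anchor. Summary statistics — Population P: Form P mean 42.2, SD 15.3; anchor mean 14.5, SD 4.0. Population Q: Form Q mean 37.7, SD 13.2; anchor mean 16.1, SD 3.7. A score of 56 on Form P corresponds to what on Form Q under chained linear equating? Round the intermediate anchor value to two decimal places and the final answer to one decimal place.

44.9

Form P → anchor (Population P): v = (4.0/15.3)(56 − 42.2) + 14.5 = 18.11
anchor → Form Q (Population Q): y = (13.2/3.7)(18.11 − 16.1) + 37.7 = 44.9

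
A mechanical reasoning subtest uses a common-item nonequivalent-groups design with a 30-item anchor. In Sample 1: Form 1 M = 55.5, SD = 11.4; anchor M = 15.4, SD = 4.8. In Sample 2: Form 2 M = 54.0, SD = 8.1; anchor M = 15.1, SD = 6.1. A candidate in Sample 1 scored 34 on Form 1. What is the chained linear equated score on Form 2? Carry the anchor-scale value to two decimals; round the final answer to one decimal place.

42.4

Form 1 → anchor (Sample 1): v = (4.8/11.4)(34 − 55.5) + 15.4 = 6.35
anchor → Form 2 (Sample 2): y = (8.1/6.1)(6.35 − 15.1) + 54.0 = 42.4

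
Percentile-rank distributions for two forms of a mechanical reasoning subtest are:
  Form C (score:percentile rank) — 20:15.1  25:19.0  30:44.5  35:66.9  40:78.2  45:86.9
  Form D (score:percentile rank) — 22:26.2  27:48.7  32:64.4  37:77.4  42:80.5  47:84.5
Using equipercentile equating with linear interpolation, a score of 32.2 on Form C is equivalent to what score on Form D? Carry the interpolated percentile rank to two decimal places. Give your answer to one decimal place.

28.8

PR of 32.2 on Form C: 44.5 + (32.2 − 30)/(35 − 30) × (66.9 − 44.5) = 54.36
On Form D, PR 54.36 falls between score 27 (PR 48.7) and 32 (PR 64.4).
Interpolate: 27 + (54.36 − 48.7)/(64.4 − 48.7) × (32 − 27) = 28.8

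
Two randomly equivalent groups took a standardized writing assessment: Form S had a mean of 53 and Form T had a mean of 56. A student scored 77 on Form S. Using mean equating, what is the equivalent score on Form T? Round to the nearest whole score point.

80

Mean equating: y = x + (M_Y − M_X) = 77 + (56 − 53) = 80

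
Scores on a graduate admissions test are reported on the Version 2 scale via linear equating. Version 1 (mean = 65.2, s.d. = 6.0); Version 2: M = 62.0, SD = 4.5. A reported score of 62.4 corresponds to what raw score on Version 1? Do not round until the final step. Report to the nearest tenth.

Invert y = (SD_Y/SD_X)(x − M_X) + M_Y:
x = (SD_X/SD_Y)(y − M_Y) + M_X = (6.0/4.5)(62.4 − 62.0) + 65.2
x = 1.333333 × 0.400 + 65.2 = 65.7

65.7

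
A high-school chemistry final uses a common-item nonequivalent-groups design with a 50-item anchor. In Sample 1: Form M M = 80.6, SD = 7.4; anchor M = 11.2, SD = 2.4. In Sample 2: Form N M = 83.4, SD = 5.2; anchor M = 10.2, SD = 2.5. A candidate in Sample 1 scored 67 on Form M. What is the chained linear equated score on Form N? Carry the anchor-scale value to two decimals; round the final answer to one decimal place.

Form M → anchor (Sample 1): v = (2.4/7.4)(67 − 80.6) + 11.2 = 6.79
anchor → Form N (Sample 2): y = (5.2/2.5)(6.79 − 10.2) + 83.4 = 76.3

76.3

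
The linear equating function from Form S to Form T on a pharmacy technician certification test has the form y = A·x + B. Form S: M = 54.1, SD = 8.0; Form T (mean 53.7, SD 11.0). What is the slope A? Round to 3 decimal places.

A = SD_Y / SD_X = 11.0 / 8.0 = 1.375

1.375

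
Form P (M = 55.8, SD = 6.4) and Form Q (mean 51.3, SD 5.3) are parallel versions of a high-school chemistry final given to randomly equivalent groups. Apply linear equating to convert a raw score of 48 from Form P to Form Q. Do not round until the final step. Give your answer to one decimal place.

44.8

Linear equating: y = (SD_Y/SD_X)(x − M_X) + M_Y
y = (5.3/6.4)(48 − 55.8) + 51.3
y = 0.828125 × -7.8 + 51.3 = -6.4594 + 51.3 = 44.8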